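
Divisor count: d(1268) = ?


1268 = 2^2 × 317^1
d(1268) = (2+1) × (1+1) = 6

6 divisors


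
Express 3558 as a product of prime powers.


3558 / 2 = 1779
1779 / 3 = 593
593 / 593 = 1
3558 = 2 × 3 × 593


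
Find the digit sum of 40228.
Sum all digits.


4 + 0 + 2 + 2 + 8 = 16


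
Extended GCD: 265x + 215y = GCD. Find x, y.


Tabular extended Euclidean (each row: r = 265*s + 215*t):
r=265, s=1, t=0
r=215, s=0, t=1
q=1: r=50, s=1, t=-1   [265*(1) + 215*(-1) = 50]
q=4: r=15, s=-4, t=5   [265*(-4) + 215*(5) = 15]
q=3: r=5, s=13, t=-16   [265*(13) + 215*(-16) = 5]
q=3: r=0, s=-43, t=53   [265*(-43) + 215*(53) = 0]
GCD = 5; from the row with r=5: x=13, y=-16
Check: 265*(13) + 215*(-16) = 3445 - 3440 = 5

GCD = 5, x = 13, y = -16


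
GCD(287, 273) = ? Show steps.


287 = 1 * 273 + 14
273 = 19 * 14 + 7
14 = 2 * 7 + 0
GCD = 7


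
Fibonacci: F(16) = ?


Sequence: 1, 1, 2, 3, 5, 8, 13, 21, 34, 55, 89, 144, 233, 377, 610, 987
F(16) = 987


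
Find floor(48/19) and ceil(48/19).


48/19 = 2.5263
floor = 2
ceil = 3

floor = 2, ceil = 3


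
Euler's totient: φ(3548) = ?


3548 = 2^2 × 887
Prime factors: 2, 887
φ(3548) = 3548 × (1-1/2) × (1-1/887)
= 3548 × 1/2 × 886/887 = 1772

φ(3548) = 1772


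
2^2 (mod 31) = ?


2^1 mod 31 = 2
2^2 mod 31 = 4


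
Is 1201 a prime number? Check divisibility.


Check divisors up to sqrt(1201) = 34.6554
No divisors found.
1201 is prime.

Yes, 1201 is prime


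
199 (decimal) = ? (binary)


199 (base 10) = 199 (decimal)
199 (decimal) = 11000111 (base 2)


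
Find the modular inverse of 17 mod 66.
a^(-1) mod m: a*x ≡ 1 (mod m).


Use the extended Euclidean algorithm on (66, 17); each row r = 66*s + 17*t:
r=66, s=1, t=0
r=17, s=0, t=1
q=3: r=15, s=1, t=-3   [66*(1) + 17*(-3) = 15]
q=1: r=2, s=-1, t=4   [66*(-1) + 17*(4) = 2]
q=7: r=1, s=8, t=-31   [66*(8) + 17*(-31) = 1]
q=2: r=0, s=-17, t=66   [66*(-17) + 17*(66) = 0]
GCD = 1 with t = -31, so 17*(-31) ≡ 1 (mod 66)
Inverse = -31 mod 66 = 35
Check: 17 * 35 = 595 ≡ 1 (mod 66)

17^(-1) ≡ 35 (mod 66)


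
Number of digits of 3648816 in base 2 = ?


3648816 in base 2 = 1101111010110100110000
Number of digits = 22

22 digits (base 2)


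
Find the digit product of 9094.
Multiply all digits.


9 × 0 × 9 × 4 = 0


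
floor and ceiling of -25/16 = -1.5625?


-25/16 = -1.5625
floor = -2
ceil = -1

floor = -2, ceil = -1


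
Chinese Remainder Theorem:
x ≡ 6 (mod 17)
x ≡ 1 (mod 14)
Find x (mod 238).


M = 17*14 = 238
M1 = M/17 = 14, M2 = M/14 = 17
M1^(-1) mod 17 = 11, M2^(-1) mod 14 = 5
x = 6*14*11 + 1*17*5 = 1009
1009 mod 238 = 57
Check: 57 mod 17 = 6 ✓, 57 mod 14 = 1 ✓

x ≡ 57 (mod 238)


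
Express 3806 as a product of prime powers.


3806 / 2 = 1903
1903 / 11 = 173
173 / 173 = 1
3806 = 2 × 11 × 173


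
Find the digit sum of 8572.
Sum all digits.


8 + 5 + 7 + 2 = 22


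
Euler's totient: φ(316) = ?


316 = 2^2 × 79
Prime factors: 2, 79
φ(316) = 316 × (1-1/2) × (1-1/79)
= 316 × 1/2 × 78/79 = 156

φ(316) = 156


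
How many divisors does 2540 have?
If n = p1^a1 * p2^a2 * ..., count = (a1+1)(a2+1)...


2540 = 2^2 × 5^1 × 127^1
d(2540) = (2+1) × (1+1) × (1+1) = 12

12 divisors


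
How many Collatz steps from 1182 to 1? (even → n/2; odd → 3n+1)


1182 → 591 → 1774 → 887 → 2662 → 1331 → 3994 → 1997 → 5992 → 2996 → 1498 → 749 → 2248 → 1124 → 562 → 281 → 844 → 422 → 211 → 634 → 317 → 952 → 476 → 238 → 119 → 358 → 179 → 538 → 269 → 808 → 404 → 202 → 101 → 304 → 152 → 76 → 38 → 19 → 58 → 29 → 88 → 44 → 22 → 11 → 34 → 17 → 52 → 26 → 13 → 40 → 20 → 10 → 5 → 16 → 8 → 4 → 2 → 1
Total steps = 57

57 steps


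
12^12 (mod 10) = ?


12^1 mod 10 = 2
12^2 mod 10 = 4
12^3 mod 10 = 8
12^4 mod 10 = 6
12^5 mod 10 = 2
12^6 mod 10 = 4
12^7 mod 10 = 8
12^8 mod 10 = 6
12^9 mod 10 = 2
12^10 mod 10 = 4
12^11 mod 10 = 8
12^12 mod 10 = 6


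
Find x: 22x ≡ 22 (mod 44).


GCD(22, 44) = 22 divides 22
Divide: 1x ≡ 1 (mod 2)
x ≡ 1 (mod 2)


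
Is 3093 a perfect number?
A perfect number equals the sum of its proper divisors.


Proper divisors of 3093: 1, 3, 1031
Sum = 1 + 3 + 1031 = 1035

No, 3093 is not perfect (1035 ≠ 3093)


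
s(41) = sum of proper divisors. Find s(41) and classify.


Proper divisors: 1
Sum = 1 = 1
1 < 41 → deficient

s(41) = 1 (deficient)


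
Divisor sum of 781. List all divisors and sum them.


Divisors of 781: 1, 11, 71, 781
Sum = 1 + 11 + 71 + 781 = 864

σ(781) = 864


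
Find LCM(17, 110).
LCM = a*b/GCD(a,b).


GCD(17, 110) = 1
LCM = 17*110/1 = 1870/1 = 1870

LCM = 1870


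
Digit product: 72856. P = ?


7 × 2 × 8 × 5 × 6 = 3360


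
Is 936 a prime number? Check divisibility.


936 / 2 = 468 (exact division)
936 is NOT prime.

No, 936 is not prime


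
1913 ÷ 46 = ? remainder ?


1913 = 46 * 41 + 27
Check: 1886 + 27 = 1913

q = 41, r = 27


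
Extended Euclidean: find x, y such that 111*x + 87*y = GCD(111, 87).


Tabular extended Euclidean (each row: r = 111*s + 87*t):
r=111, s=1, t=0
r=87, s=0, t=1
q=1: r=24, s=1, t=-1   [111*(1) + 87*(-1) = 24]
q=3: r=15, s=-3, t=4   [111*(-3) + 87*(4) = 15]
q=1: r=9, s=4, t=-5   [111*(4) + 87*(-5) = 9]
q=1: r=6, s=-7, t=9   [111*(-7) + 87*(9) = 6]
q=1: r=3, s=11, t=-14   [111*(11) + 87*(-14) = 3]
q=2: r=0, s=-29, t=37   [111*(-29) + 87*(37) = 0]
GCD = 3; from the row with r=3: x=11, y=-14
Check: 111*(11) + 87*(-14) = 1221 - 1218 = 3

GCD = 3, x = 11, y = -14


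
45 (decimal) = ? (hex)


45 (base 10) = 45 (decimal)
45 (decimal) = 2D (base 16)


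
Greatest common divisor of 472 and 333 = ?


472 = 1 * 333 + 139
333 = 2 * 139 + 55
139 = 2 * 55 + 29
55 = 1 * 29 + 26
29 = 1 * 26 + 3
26 = 8 * 3 + 2
3 = 1 * 2 + 1
2 = 2 * 1 + 0
GCD = 1


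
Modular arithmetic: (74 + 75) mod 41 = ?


74 + 75 = 149
149 mod 41 = 26


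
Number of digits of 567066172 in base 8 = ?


567066172 in base 8 = 4163137074
Number of digits = 10

10 digits (base 8)


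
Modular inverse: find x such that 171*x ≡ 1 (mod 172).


Use the extended Euclidean algorithm on (172, 171); each row r = 172*s + 171*t:
r=172, s=1, t=0
r=171, s=0, t=1
q=1: r=1, s=1, t=-1   [172*(1) + 171*(-1) = 1]
q=171: r=0, s=-171, t=172   [172*(-171) + 171*(172) = 0]
GCD = 1 with t = -1, so 171*(-1) ≡ 1 (mod 172)
Inverse = -1 mod 172 = 171
Check: 171 * 171 = 29241 ≡ 1 (mod 172)

171^(-1) ≡ 171 (mod 172)


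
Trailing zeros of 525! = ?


floor(525/5) = 105
floor(525/25) = 21
floor(525/125) = 4
Total = 130

130 trailing zeros


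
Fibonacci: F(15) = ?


Sequence: 1, 1, 2, 3, 5, 8, 13, 21, 34, 55, 89, 144, 233, 377, 610
F(15) = 610


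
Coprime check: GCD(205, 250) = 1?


Euclidean algorithm:
250 = 1 * 205 + 45
205 = 4 * 45 + 25
45 = 1 * 25 + 20
25 = 1 * 20 + 5
20 = 4 * 5 + 0
GCD(205, 250) = 5

No, not coprime (GCD = 5)


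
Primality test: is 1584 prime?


1584 / 2 = 792 (exact division)
1584 is NOT prime.

No, 1584 is not prime


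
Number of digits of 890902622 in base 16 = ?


890902622 in base 16 = 351A185E
Number of digits = 8

8 digits (base 16)


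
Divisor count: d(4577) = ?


4577 = 23^1 × 199^1
d(4577) = (1+1) × (1+1) = 4

4 divisors


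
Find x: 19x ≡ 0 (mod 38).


GCD(19, 38) = 19 divides 0
Divide: 1x ≡ 0 (mod 2)
x ≡ 0 (mod 2)


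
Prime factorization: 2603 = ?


2603 / 19 = 137
137 / 137 = 1
2603 = 19 × 137


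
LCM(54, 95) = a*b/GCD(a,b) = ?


GCD(54, 95) = 1
LCM = 54*95/1 = 5130/1 = 5130

LCM = 5130


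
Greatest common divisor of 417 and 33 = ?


417 = 12 * 33 + 21
33 = 1 * 21 + 12
21 = 1 * 12 + 9
12 = 1 * 9 + 3
9 = 3 * 3 + 0
GCD = 3


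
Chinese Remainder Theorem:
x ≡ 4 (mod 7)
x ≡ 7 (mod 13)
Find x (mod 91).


M = 7*13 = 91
M1 = M/7 = 13, M2 = M/13 = 7
M1^(-1) mod 7 = 6, M2^(-1) mod 13 = 2
x = 4*13*6 + 7*7*2 = 410
410 mod 91 = 46
Check: 46 mod 7 = 4 ✓, 46 mod 13 = 7 ✓

x ≡ 46 (mod 91)


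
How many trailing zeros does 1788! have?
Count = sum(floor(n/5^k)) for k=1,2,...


floor(1788/5) = 357
floor(1788/25) = 71
floor(1788/125) = 14
floor(1788/625) = 2
Total = 444

444 trailing zeros


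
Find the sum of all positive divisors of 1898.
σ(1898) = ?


Divisors of 1898: 1, 2, 13, 26, 73, 146, 949, 1898
Sum = 1 + 2 + 13 + 26 + 73 + 146 + 949 + 1898 = 3108

σ(1898) = 3108


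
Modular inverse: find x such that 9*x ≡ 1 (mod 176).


Use the extended Euclidean algorithm on (176, 9); each row r = 176*s + 9*t:
r=176, s=1, t=0
r=9, s=0, t=1
q=19: r=5, s=1, t=-19   [176*(1) + 9*(-19) = 5]
q=1: r=4, s=-1, t=20   [176*(-1) + 9*(20) = 4]
q=1: r=1, s=2, t=-39   [176*(2) + 9*(-39) = 1]
q=4: r=0, s=-9, t=176   [176*(-9) + 9*(176) = 0]
GCD = 1 with t = -39, so 9*(-39) ≡ 1 (mod 176)
Inverse = -39 mod 176 = 137
Check: 9 * 137 = 1233 ≡ 1 (mod 176)

9^(-1) ≡ 137 (mod 176)


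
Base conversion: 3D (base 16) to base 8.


3D (base 16) = 61 (decimal)
61 (decimal) = 75 (base 8)


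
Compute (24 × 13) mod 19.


24 × 13 = 312
312 mod 19 = 8


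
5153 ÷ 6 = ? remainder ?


5153 = 6 * 858 + 5
Check: 5148 + 5 = 5153

q = 858, r = 5


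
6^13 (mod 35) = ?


6^1 mod 35 = 6
6^2 mod 35 = 1
6^3 mod 35 = 6
6^4 mod 35 = 1
6^5 mod 35 = 6
6^6 mod 35 = 1
6^7 mod 35 = 6
6^8 mod 35 = 1
6^9 mod 35 = 6
6^10 mod 35 = 1
6^11 mod 35 = 6
6^12 mod 35 = 1
6^13 mod 35 = 6


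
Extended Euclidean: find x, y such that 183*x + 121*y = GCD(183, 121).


Tabular extended Euclidean (each row: r = 183*s + 121*t):
r=183, s=1, t=0
r=121, s=0, t=1
q=1: r=62, s=1, t=-1   [183*(1) + 121*(-1) = 62]
q=1: r=59, s=-1, t=2   [183*(-1) + 121*(2) = 59]
q=1: r=3, s=2, t=-3   [183*(2) + 121*(-3) = 3]
q=19: r=2, s=-39, t=59   [183*(-39) + 121*(59) = 2]
q=1: r=1, s=41, t=-62   [183*(41) + 121*(-62) = 1]
q=2: r=0, s=-121, t=183   [183*(-121) + 121*(183) = 0]
GCD = 1; from the row with r=1: x=41, y=-62
Check: 183*(41) + 121*(-62) = 7503 - 7502 = 1

GCD = 1, x = 41, y = -62


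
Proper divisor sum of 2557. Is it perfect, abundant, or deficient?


Proper divisors: 1
Sum = 1 = 1
1 < 2557 → deficient

s(2557) = 1 (deficient)


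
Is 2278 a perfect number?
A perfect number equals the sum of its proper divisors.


Proper divisors of 2278: 1, 2, 17, 34, 67, 134, 1139
Sum = 1 + 2 + 17 + 34 + 67 + 134 + 1139 = 1394

No, 2278 is not perfect (1394 ≠ 2278)


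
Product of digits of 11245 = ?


1 × 1 × 2 × 4 × 5 = 40


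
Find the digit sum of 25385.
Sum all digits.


2 + 5 + 3 + 8 + 5 = 23


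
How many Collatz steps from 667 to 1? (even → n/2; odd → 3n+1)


667 → 2002 → 1001 → 3004 → 1502 → 751 → 2254 → 1127 → 3382 → 1691 → 5074 → 2537 → 7612 → 3806 → 1903 → 5710 → 2855 → 8566 → 4283 → 12850 → 6425 → 19276 → 9638 → 4819 → 14458 → 7229 → 21688 → 10844 → 5422 → 2711 → 8134 → 4067 → 12202 → 6101 → 18304 → 9152 → 4576 → 2288 → 1144 → 572 → 286 → 143 → 430 → 215 → 646 → 323 → 970 → 485 → 1456 → 728 → 364 → 182 → 91 → 274 → 137 → 412 → 206 → 103 → 310 → 155 → 466 → 233 → 700 → 350 → 175 → 526 → 263 → 790 → 395 → 1186 → 593 → 1780 → 890 → 445 → 1336 → 668 → 334 → 167 → 502 → 251 → 754 → 377 → 1132 → 566 → 283 → 850 → 425 → 1276 → 638 → 319 → 958 → 479 → 1438 → 719 → 2158 → 1079 → 3238 → 1619 → 4858 → 2429 → 7288 → 3644 → 1822 → 911 → 2734 → 1367 → 4102 → 2051 → 6154 → 3077 → 9232 → 4616 → 2308 → 1154 → 577 → 1732 → 866 → 433 → 1300 → 650 → 325 → 976 → 488 → 244 → 122 → 61 → 184 → 92 → 46 → 23 → 70 → 35 → 106 → 53 → 160 → 80 → 40 → 20 → 10 → 5 → 16 → 8 → 4 → 2 → 1
Total steps = 144

144 steps


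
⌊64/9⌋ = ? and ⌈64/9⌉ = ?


64/9 = 7.1111
floor = 7
ceil = 8

floor = 7, ceil = 8


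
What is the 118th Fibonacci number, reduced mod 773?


F(k) mod 773 for k=1..118:
1, 1, 2, 3, 5, 8, 13, 21, 34, 55, 89, 144, 233, 377, 610, 214, 51, 265, 316, 581, 124, 705, 56, 761, 44, 32, 76, 108, 184, 292, 476, 768, 471, 466, 164, 630, 21, 651, 672, 550, 449, 226, 675, 128, 30, 158, 188, 346, 534, 107, 641, 748, 616, 591, 434, 252, 686, 165, 78, 243, 321, 564, 112, 676, 15, 691, 706, 624, 557, 408, 192, 600, 19, 619, 638, 484, 349, 60, 409, 469, 105, 574, 679, 480, 386, 93, 479, 572, 278, 77, 355, 432, 14, 446, 460, 133, 593, 726, 546, 499, 272, 771, 270, 268, 538, 33, 571, 604, 402, 233, 635, 95, 730, 52, 9, 61, 70, 131
F(118) mod 773 = 131


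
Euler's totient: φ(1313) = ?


1313 = 13 × 101
Prime factors: 13, 101
φ(1313) = 1313 × (1-1/13) × (1-1/101)
= 1313 × 12/13 × 100/101 = 1200

φ(1313) = 1200


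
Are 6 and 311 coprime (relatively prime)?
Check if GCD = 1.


Euclidean algorithm:
311 = 51 * 6 + 5
6 = 1 * 5 + 1
5 = 5 * 1 + 0
GCD(6, 311) = 1

Yes, coprime (GCD = 1)


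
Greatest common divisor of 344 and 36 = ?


344 = 9 * 36 + 20
36 = 1 * 20 + 16
20 = 1 * 16 + 4
16 = 4 * 4 + 0
GCD = 4


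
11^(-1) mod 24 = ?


Use the extended Euclidean algorithm on (24, 11); each row r = 24*s + 11*t:
r=24, s=1, t=0
r=11, s=0, t=1
q=2: r=2, s=1, t=-2   [24*(1) + 11*(-2) = 2]
q=5: r=1, s=-5, t=11   [24*(-5) + 11*(11) = 1]
q=2: r=0, s=11, t=-24   [24*(11) + 11*(-24) = 0]
GCD = 1 with t = 11, so 11*(11) ≡ 1 (mod 24)
Inverse = 11 mod 24 = 11
Check: 11 * 11 = 121 ≡ 1 (mod 24)

11^(-1) ≡ 11 (mod 24)


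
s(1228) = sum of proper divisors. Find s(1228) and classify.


Proper divisors: 1, 2, 4, 307, 614
Sum = 1 + 2 + 4 + 307 + 614 = 928
928 < 1228 → deficient

s(1228) = 928 (deficient)


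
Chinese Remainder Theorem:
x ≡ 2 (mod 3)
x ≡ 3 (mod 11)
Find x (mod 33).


M = 3*11 = 33
M1 = M/3 = 11, M2 = M/11 = 3
M1^(-1) mod 3 = 2, M2^(-1) mod 11 = 4
x = 2*11*2 + 3*3*4 = 80
80 mod 33 = 14
Check: 14 mod 3 = 2 ✓, 14 mod 11 = 3 ✓

x ≡ 14 (mod 33)


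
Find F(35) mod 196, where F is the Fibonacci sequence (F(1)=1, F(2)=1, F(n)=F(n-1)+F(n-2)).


F(k) mod 196 for k=1..35:
1, 1, 2, 3, 5, 8, 13, 21, 34, 55, 89, 144, 37, 181, 22, 7, 29, 36, 65, 101, 166, 71, 41, 112, 153, 69, 26, 95, 121, 20, 141, 161, 106, 71, 177
F(35) mod 196 = 177


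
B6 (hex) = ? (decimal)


B6 (base 16) = 182 (decimal)
182 (decimal) = 182 (base 10)


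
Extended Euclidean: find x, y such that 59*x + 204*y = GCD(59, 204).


Tabular extended Euclidean (each row: r = 59*s + 204*t):
r=59, s=1, t=0
r=204, s=0, t=1
q=0: r=59, s=1, t=0   [59*(1) + 204*(0) = 59]
q=3: r=27, s=-3, t=1   [59*(-3) + 204*(1) = 27]
q=2: r=5, s=7, t=-2   [59*(7) + 204*(-2) = 5]
q=5: r=2, s=-38, t=11   [59*(-38) + 204*(11) = 2]
q=2: r=1, s=83, t=-24   [59*(83) + 204*(-24) = 1]
q=2: r=0, s=-204, t=59   [59*(-204) + 204*(59) = 0]
GCD = 1; from the row with r=1: x=83, y=-24
Check: 59*(83) + 204*(-24) = 4897 - 4896 = 1

GCD = 1, x = 83, y = -24


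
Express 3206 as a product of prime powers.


3206 / 2 = 1603
1603 / 7 = 229
229 / 229 = 1
3206 = 2 × 7 × 229


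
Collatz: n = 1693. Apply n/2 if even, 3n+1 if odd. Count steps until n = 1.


1693 → 5080 → 2540 → 1270 → 635 → 1906 → 953 → 2860 → 1430 → 715 → 2146 → 1073 → 3220 → 1610 → 805 → 2416 → 1208 → 604 → 302 → 151 → 454 → 227 → 682 → 341 → 1024 → 512 → 256 → 128 → 64 → 32 → 16 → 8 → 4 → 2 → 1
Total steps = 34

34 steps


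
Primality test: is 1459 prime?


Check divisors up to sqrt(1459) = 38.1969
No divisors found.
1459 is prime.

Yes, 1459 is prime


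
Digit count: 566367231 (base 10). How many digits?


566367231 has 9 digits in base 10
floor(log10(566367231)) + 1 = floor(8.7531) + 1 = 9

9 digits (base 10)


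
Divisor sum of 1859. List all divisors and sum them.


Divisors of 1859: 1, 11, 13, 143, 169, 1859
Sum = 1 + 11 + 13 + 143 + 169 + 1859 = 2196

σ(1859) = 2196


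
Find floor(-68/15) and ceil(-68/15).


-68/15 = -4.5333
floor = -5
ceil = -4

floor = -5, ceil = -4


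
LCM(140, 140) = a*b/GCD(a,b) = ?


GCD(140, 140) = 140
LCM = 140*140/140 = 19600/140 = 140

LCM = 140


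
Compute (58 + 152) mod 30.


58 + 152 = 210
210 mod 30 = 0


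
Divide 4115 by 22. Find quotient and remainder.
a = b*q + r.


4115 = 22 * 187 + 1
Check: 4114 + 1 = 4115

q = 187, r = 1


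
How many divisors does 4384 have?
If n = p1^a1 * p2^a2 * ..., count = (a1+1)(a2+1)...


4384 = 2^5 × 137^1
d(4384) = (5+1) × (1+1) = 12

12 divisors


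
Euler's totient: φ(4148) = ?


4148 = 2^2 × 17 × 61
Prime factors: 2, 17, 61
φ(4148) = 4148 × (1-1/2) × (1-1/17) × (1-1/61)
= 4148 × 1/2 × 16/17 × 60/61 = 1920

φ(4148) = 1920


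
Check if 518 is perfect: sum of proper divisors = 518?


Proper divisors of 518: 1, 2, 7, 14, 37, 74, 259
Sum = 1 + 2 + 7 + 14 + 37 + 74 + 259 = 394

No, 518 is not perfect (394 ≠ 518)


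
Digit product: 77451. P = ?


7 × 7 × 4 × 5 × 1 = 980


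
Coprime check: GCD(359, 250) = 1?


Euclidean algorithm:
359 = 1 * 250 + 109
250 = 2 * 109 + 32
109 = 3 * 32 + 13
32 = 2 * 13 + 6
13 = 2 * 6 + 1
6 = 6 * 1 + 0
GCD(359, 250) = 1

Yes, coprime (GCD = 1)


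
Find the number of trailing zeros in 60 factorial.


floor(60/5) = 12
floor(60/25) = 2
Total = 14

14 trailing zeros


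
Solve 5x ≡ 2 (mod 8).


GCD(5, 8) = 1, unique solution
a^(-1) mod 8 = 5
x = 5 * 2 mod 8 = 2

x ≡ 2 (mod 8)


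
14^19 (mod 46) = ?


14^1 mod 46 = 14
14^2 mod 46 = 12
14^3 mod 46 = 30
14^4 mod 46 = 6
14^5 mod 46 = 38
14^6 mod 46 = 26
14^7 mod 46 = 42
14^8 mod 46 = 36
14^9 mod 46 = 44
14^10 mod 46 = 18
14^11 mod 46 = 22
14^12 mod 46 = 32
14^13 mod 46 = 34
14^14 mod 46 = 16
14^15 mod 46 = 40
14^16 mod 46 = 8
14^17 mod 46 = 20
14^18 mod 46 = 4
14^19 mod 46 = 10


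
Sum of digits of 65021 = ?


6 + 5 + 0 + 2 + 1 = 14


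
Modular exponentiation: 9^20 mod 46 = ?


9^1 mod 46 = 9
9^2 mod 46 = 35
9^3 mod 46 = 39
9^4 mod 46 = 29
9^5 mod 46 = 31
9^6 mod 46 = 3
9^7 mod 46 = 27
9^8 mod 46 = 13
9^9 mod 46 = 25
9^10 mod 46 = 41
9^11 mod 46 = 1
9^12 mod 46 = 9
9^13 mod 46 = 35
9^14 mod 46 = 39
9^15 mod 46 = 29
9^16 mod 46 = 31
9^17 mod 46 = 3
9^18 mod 46 = 27
9^19 mod 46 = 13
9^20 mod 46 = 25


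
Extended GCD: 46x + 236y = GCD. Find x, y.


Tabular extended Euclidean (each row: r = 46*s + 236*t):
r=46, s=1, t=0
r=236, s=0, t=1
q=0: r=46, s=1, t=0   [46*(1) + 236*(0) = 46]
q=5: r=6, s=-5, t=1   [46*(-5) + 236*(1) = 6]
q=7: r=4, s=36, t=-7   [46*(36) + 236*(-7) = 4]
q=1: r=2, s=-41, t=8   [46*(-41) + 236*(8) = 2]
q=2: r=0, s=118, t=-23   [46*(118) + 236*(-23) = 0]
GCD = 2; from the row with r=2: x=-41, y=8
Check: 46*(-41) + 236*(8) = -1886 + 1888 = 2

GCD = 2, x = -41, y = 8


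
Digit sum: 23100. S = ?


2 + 3 + 1 + 0 + 0 = 6


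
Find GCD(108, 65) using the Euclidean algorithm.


108 = 1 * 65 + 43
65 = 1 * 43 + 22
43 = 1 * 22 + 21
22 = 1 * 21 + 1
21 = 21 * 1 + 0
GCD = 1


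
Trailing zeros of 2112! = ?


floor(2112/5) = 422
floor(2112/25) = 84
floor(2112/125) = 16
floor(2112/625) = 3
Total = 525

525 trailing zeros


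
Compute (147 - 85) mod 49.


147 - 85 = 62
62 mod 49 = 13


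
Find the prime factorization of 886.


886 / 2 = 443
443 / 443 = 1
886 = 2 × 443


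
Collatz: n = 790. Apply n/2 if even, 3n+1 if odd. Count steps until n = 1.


790 → 395 → 1186 → 593 → 1780 → 890 → 445 → 1336 → 668 → 334 → 167 → 502 → 251 → 754 → 377 → 1132 → 566 → 283 → 850 → 425 → 1276 → 638 → 319 → 958 → 479 → 1438 → 719 → 2158 → 1079 → 3238 → 1619 → 4858 → 2429 → 7288 → 3644 → 1822 → 911 → 2734 → 1367 → 4102 → 2051 → 6154 → 3077 → 9232 → 4616 → 2308 → 1154 → 577 → 1732 → 866 → 433 → 1300 → 650 → 325 → 976 → 488 → 244 → 122 → 61 → 184 → 92 → 46 → 23 → 70 → 35 → 106 → 53 → 160 → 80 → 40 → 20 → 10 → 5 → 16 → 8 → 4 → 2 → 1
Total steps = 77

77 steps


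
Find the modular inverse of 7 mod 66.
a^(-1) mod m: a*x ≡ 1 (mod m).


Use the extended Euclidean algorithm on (66, 7); each row r = 66*s + 7*t:
r=66, s=1, t=0
r=7, s=0, t=1
q=9: r=3, s=1, t=-9   [66*(1) + 7*(-9) = 3]
q=2: r=1, s=-2, t=19   [66*(-2) + 7*(19) = 1]
q=3: r=0, s=7, t=-66   [66*(7) + 7*(-66) = 0]
GCD = 1 with t = 19, so 7*(19) ≡ 1 (mod 66)
Inverse = 19 mod 66 = 19
Check: 7 * 19 = 133 ≡ 1 (mod 66)

7^(-1) ≡ 19 (mod 66)


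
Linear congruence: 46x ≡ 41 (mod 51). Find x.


GCD(46, 51) = 1, unique solution
a^(-1) mod 51 = 10
x = 10 * 41 mod 51 = 2

x ≡ 2 (mod 51)


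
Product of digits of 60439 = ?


6 × 0 × 4 × 3 × 9 = 0


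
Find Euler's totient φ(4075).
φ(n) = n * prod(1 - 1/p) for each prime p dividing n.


4075 = 5^2 × 163
Prime factors: 5, 163
φ(4075) = 4075 × (1-1/5) × (1-1/163)
= 4075 × 4/5 × 162/163 = 3240

φ(4075) = 3240


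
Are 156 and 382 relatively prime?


Euclidean algorithm:
382 = 2 * 156 + 70
156 = 2 * 70 + 16
70 = 4 * 16 + 6
16 = 2 * 6 + 4
6 = 1 * 4 + 2
4 = 2 * 2 + 0
GCD(156, 382) = 2

No, not coprime (GCD = 2)


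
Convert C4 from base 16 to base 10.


C4 (base 16) = 196 (decimal)
196 (decimal) = 196 (base 10)


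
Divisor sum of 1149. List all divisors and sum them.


Divisors of 1149: 1, 3, 383, 1149
Sum = 1 + 3 + 383 + 1149 = 1536

σ(1149) = 1536


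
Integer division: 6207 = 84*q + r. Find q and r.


6207 = 84 * 73 + 75
Check: 6132 + 75 = 6207

q = 73, r = 75


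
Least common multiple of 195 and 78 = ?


GCD(195, 78) = 39
LCM = 195*78/39 = 15210/39 = 390

LCM = 390


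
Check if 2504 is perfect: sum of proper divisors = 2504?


Proper divisors of 2504: 1, 2, 4, 8, 313, 626, 1252
Sum = 1 + 2 + 4 + 8 + 313 + 626 + 1252 = 2206

No, 2504 is not perfect (2206 ≠ 2504)


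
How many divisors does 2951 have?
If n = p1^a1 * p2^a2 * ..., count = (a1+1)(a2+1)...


2951 = 13^1 × 227^1
d(2951) = (1+1) × (1+1) = 4

4 divisors


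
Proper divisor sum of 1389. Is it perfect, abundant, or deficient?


Proper divisors: 1, 3, 463
Sum = 1 + 3 + 463 = 467
467 < 1389 → deficient

s(1389) = 467 (deficient)


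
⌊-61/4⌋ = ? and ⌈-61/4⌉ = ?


-61/4 = -15.2500
floor = -16
ceil = -15

floor = -16, ceil = -15


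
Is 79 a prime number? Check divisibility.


Check divisors up to sqrt(79) = 8.8882
No divisors found.
79 is prime.

Yes, 79 is prime


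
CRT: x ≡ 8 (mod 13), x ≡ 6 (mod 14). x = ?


M = 13*14 = 182
M1 = M/13 = 14, M2 = M/14 = 13
M1^(-1) mod 13 = 1, M2^(-1) mod 14 = 13
x = 8*14*1 + 6*13*13 = 1126
1126 mod 182 = 34
Check: 34 mod 13 = 8 ✓, 34 mod 14 = 6 ✓

x ≡ 34 (mod 182)


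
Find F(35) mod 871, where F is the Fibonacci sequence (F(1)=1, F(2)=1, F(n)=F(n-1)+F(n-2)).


F(k) mod 871 for k=1..35:
1, 1, 2, 3, 5, 8, 13, 21, 34, 55, 89, 144, 233, 377, 610, 116, 726, 842, 697, 668, 494, 291, 785, 205, 119, 324, 443, 767, 339, 235, 574, 809, 512, 450, 91
F(35) mod 871 = 91


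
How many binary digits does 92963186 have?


92963186 in base 2 = 101100010101000000101110010
Number of digits = 27

27 digits (base 2)


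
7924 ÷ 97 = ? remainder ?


7924 = 97 * 81 + 67
Check: 7857 + 67 = 7924

q = 81, r = 67


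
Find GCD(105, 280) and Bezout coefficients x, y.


Tabular extended Euclidean (each row: r = 105*s + 280*t):
r=105, s=1, t=0
r=280, s=0, t=1
q=0: r=105, s=1, t=0   [105*(1) + 280*(0) = 105]
q=2: r=70, s=-2, t=1   [105*(-2) + 280*(1) = 70]
q=1: r=35, s=3, t=-1   [105*(3) + 280*(-1) = 35]
q=2: r=0, s=-8, t=3   [105*(-8) + 280*(3) = 0]
GCD = 35; from the row with r=35: x=3, y=-1
Check: 105*(3) + 280*(-1) = 315 - 280 = 35

GCD = 35, x = 3, y = -1


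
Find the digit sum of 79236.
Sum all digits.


7 + 9 + 2 + 3 + 6 = 27


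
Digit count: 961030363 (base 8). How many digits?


961030363 in base 8 = 7122024333
Number of digits = 10

10 digits (base 8)


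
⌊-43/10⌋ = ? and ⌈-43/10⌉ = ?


-43/10 = -4.3000
floor = -5
ceil = -4

floor = -5, ceil = -4


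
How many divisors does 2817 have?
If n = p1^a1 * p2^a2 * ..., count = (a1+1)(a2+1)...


2817 = 3^2 × 313^1
d(2817) = (2+1) × (1+1) = 6

6 divisors


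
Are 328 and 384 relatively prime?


Euclidean algorithm:
384 = 1 * 328 + 56
328 = 5 * 56 + 48
56 = 1 * 48 + 8
48 = 6 * 8 + 0
GCD(328, 384) = 8

No, not coprime (GCD = 8)


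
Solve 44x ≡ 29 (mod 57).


GCD(44, 57) = 1, unique solution
a^(-1) mod 57 = 35
x = 35 * 29 mod 57 = 46

x ≡ 46 (mod 57)


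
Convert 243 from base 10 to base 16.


243 (base 10) = 243 (decimal)
243 (decimal) = F3 (base 16)


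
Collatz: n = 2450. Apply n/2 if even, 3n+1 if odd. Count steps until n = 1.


2450 → 1225 → 3676 → 1838 → 919 → 2758 → 1379 → 4138 → 2069 → 6208 → 3104 → 1552 → 776 → 388 → 194 → 97 → 292 → 146 → 73 → 220 → 110 → 55 → 166 → 83 → 250 → 125 → 376 → 188 → 94 → 47 → 142 → 71 → 214 → 107 → 322 → 161 → 484 → 242 → 121 → 364 → 182 → 91 → 274 → 137 → 412 → 206 → 103 → 310 → 155 → 466 → 233 → 700 → 350 → 175 → 526 → 263 → 790 → 395 → 1186 → 593 → 1780 → 890 → 445 → 1336 → 668 → 334 → 167 → 502 → 251 → 754 → 377 → 1132 → 566 → 283 → 850 → 425 → 1276 → 638 → 319 → 958 → 479 → 1438 → 719 → 2158 → 1079 → 3238 → 1619 → 4858 → 2429 → 7288 → 3644 → 1822 → 911 → 2734 → 1367 → 4102 → 2051 → 6154 → 3077 → 9232 → 4616 → 2308 → 1154 → 577 → 1732 → 866 → 433 → 1300 → 650 → 325 → 976 → 488 → 244 → 122 → 61 → 184 → 92 → 46 → 23 → 70 → 35 → 106 → 53 → 160 → 80 → 40 → 20 → 10 → 5 → 16 → 8 → 4 → 2 → 1
Total steps = 133

133 steps


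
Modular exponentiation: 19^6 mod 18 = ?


19^1 mod 18 = 1
19^2 mod 18 = 1
19^3 mod 18 = 1
19^4 mod 18 = 1
19^5 mod 18 = 1
19^6 mod 18 = 1


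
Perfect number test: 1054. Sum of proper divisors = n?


Proper divisors of 1054: 1, 2, 17, 31, 34, 62, 527
Sum = 1 + 2 + 17 + 31 + 34 + 62 + 527 = 674

No, 1054 is not perfect (674 ≠ 1054)


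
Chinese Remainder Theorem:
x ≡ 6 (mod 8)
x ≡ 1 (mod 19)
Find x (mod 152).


M = 8*19 = 152
M1 = M/8 = 19, M2 = M/19 = 8
M1^(-1) mod 8 = 3, M2^(-1) mod 19 = 12
x = 6*19*3 + 1*8*12 = 438
438 mod 152 = 134
Check: 134 mod 8 = 6 ✓, 134 mod 19 = 1 ✓

x ≡ 134 (mod 152)


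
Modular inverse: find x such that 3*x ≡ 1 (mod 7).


Use the extended Euclidean algorithm on (7, 3); each row r = 7*s + 3*t:
r=7, s=1, t=0
r=3, s=0, t=1
q=2: r=1, s=1, t=-2   [7*(1) + 3*(-2) = 1]
q=3: r=0, s=-3, t=7   [7*(-3) + 3*(7) = 0]
GCD = 1 with t = -2, so 3*(-2) ≡ 1 (mod 7)
Inverse = -2 mod 7 = 5
Check: 3 * 5 = 15 ≡ 1 (mod 7)

3^(-1) ≡ 5 (mod 7)


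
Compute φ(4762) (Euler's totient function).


4762 = 2 × 2381
Prime factors: 2, 2381
φ(4762) = 4762 × (1-1/2) × (1-1/2381)
= 4762 × 1/2 × 2380/2381 = 2380

φ(4762) = 2380


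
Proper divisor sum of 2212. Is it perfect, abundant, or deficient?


Proper divisors: 1, 2, 4, 7, 14, 28, 79, 158, 316, 553, 1106
Sum = 1 + 2 + 4 + 7 + 14 + 28 + 79 + 158 + 316 + 553 + 1106 = 2268
2268 > 2212 → abundant

s(2212) = 2268 (abundant)


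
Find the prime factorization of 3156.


3156 / 2 = 1578
1578 / 2 = 789
789 / 3 = 263
263 / 263 = 1
3156 = 2^2 × 3 × 263


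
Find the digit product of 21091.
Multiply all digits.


2 × 1 × 0 × 9 × 1 = 0


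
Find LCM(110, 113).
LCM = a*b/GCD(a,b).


GCD(110, 113) = 1
LCM = 110*113/1 = 12430/1 = 12430

LCM = 12430


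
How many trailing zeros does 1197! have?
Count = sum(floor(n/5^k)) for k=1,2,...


floor(1197/5) = 239
floor(1197/25) = 47
floor(1197/125) = 9
floor(1197/625) = 1
Total = 296

296 trailing zeros


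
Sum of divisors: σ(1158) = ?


Divisors of 1158: 1, 2, 3, 6, 193, 386, 579, 1158
Sum = 1 + 2 + 3 + 6 + 193 + 386 + 579 + 1158 = 2328

σ(1158) = 2328


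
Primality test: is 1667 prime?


Check divisors up to sqrt(1667) = 40.8289
No divisors found.
1667 is prime.

Yes, 1667 is prime


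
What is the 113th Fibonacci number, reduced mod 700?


F(k) mod 700 for k=1..113:
1, 1, 2, 3, 5, 8, 13, 21, 34, 55, 89, 144, 233, 377, 610, 287, 197, 484, 681, 465, 446, 211, 657, 168, 125, 293, 418, 11, 429, 440, 169, 609, 78, 687, 65, 52, 117, 169, 286, 455, 41, 496, 537, 333, 170, 503, 673, 476, 449, 225, 674, 199, 173, 372, 545, 217, 62, 279, 341, 620, 261, 181, 442, 623, 365, 288, 653, 241, 194, 435, 629, 364, 293, 657, 250, 207, 457, 664, 421, 385, 106, 491, 597, 388, 285, 673, 258, 231, 489, 20, 509, 529, 338, 167, 505, 672, 477, 449, 226, 675, 201, 176, 377, 553, 230, 83, 313, 396, 9, 405, 414, 119, 533
F(113) mod 700 = 533


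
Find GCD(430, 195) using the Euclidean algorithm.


430 = 2 * 195 + 40
195 = 4 * 40 + 35
40 = 1 * 35 + 5
35 = 7 * 5 + 0
GCD = 5


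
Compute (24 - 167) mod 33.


24 - 167 = -143
-143 mod 33 = 22


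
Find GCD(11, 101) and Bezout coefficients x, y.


Tabular extended Euclidean (each row: r = 11*s + 101*t):
r=11, s=1, t=0
r=101, s=0, t=1
q=0: r=11, s=1, t=0   [11*(1) + 101*(0) = 11]
q=9: r=2, s=-9, t=1   [11*(-9) + 101*(1) = 2]
q=5: r=1, s=46, t=-5   [11*(46) + 101*(-5) = 1]
q=2: r=0, s=-101, t=11   [11*(-101) + 101*(11) = 0]
GCD = 1; from the row with r=1: x=46, y=-5
Check: 11*(46) + 101*(-5) = 506 - 505 = 1

GCD = 1, x = 46, y = -5


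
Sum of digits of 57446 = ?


5 + 7 + 4 + 4 + 6 = 26


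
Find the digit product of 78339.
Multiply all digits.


7 × 8 × 3 × 3 × 9 = 4536


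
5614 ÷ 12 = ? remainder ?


5614 = 12 * 467 + 10
Check: 5604 + 10 = 5614

q = 467, r = 10


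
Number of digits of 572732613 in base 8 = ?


572732613 in base 8 = 4210632305
Number of digits = 10

10 digits (base 8)


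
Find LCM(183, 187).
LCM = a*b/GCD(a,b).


GCD(183, 187) = 1
LCM = 183*187/1 = 34221/1 = 34221

LCM = 34221


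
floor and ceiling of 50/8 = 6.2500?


50/8 = 6.2500
floor = 6
ceil = 7

floor = 6, ceil = 7


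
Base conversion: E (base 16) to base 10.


E (base 16) = 14 (decimal)
14 (decimal) = 14 (base 10)


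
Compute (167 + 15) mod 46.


167 + 15 = 182
182 mod 46 = 44


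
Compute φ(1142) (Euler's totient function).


1142 = 2 × 571
Prime factors: 2, 571
φ(1142) = 1142 × (1-1/2) × (1-1/571)
= 1142 × 1/2 × 570/571 = 570

φ(1142) = 570


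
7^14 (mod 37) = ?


7^1 mod 37 = 7
7^2 mod 37 = 12
7^3 mod 37 = 10
7^4 mod 37 = 33
7^5 mod 37 = 9
7^6 mod 37 = 26
7^7 mod 37 = 34
7^8 mod 37 = 16
7^9 mod 37 = 1
7^10 mod 37 = 7
7^11 mod 37 = 12
7^12 mod 37 = 10
7^13 mod 37 = 33
7^14 mod 37 = 9


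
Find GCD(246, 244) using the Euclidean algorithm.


246 = 1 * 244 + 2
244 = 122 * 2 + 0
GCD = 2


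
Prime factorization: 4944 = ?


4944 / 2 = 2472
2472 / 2 = 1236
1236 / 2 = 618
618 / 2 = 309
309 / 3 = 103
103 / 103 = 1
4944 = 2^4 × 3 × 103


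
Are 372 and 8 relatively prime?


Euclidean algorithm:
372 = 46 * 8 + 4
8 = 2 * 4 + 0
GCD(372, 8) = 4

No, not coprime (GCD = 4)


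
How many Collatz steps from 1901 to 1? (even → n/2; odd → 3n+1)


1901 → 5704 → 2852 → 1426 → 713 → 2140 → 1070 → 535 → 1606 → 803 → 2410 → 1205 → 3616 → 1808 → 904 → 452 → 226 → 113 → 340 → 170 → 85 → 256 → 128 → 64 → 32 → 16 → 8 → 4 → 2 → 1
Total steps = 29

29 steps


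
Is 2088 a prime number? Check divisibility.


2088 / 2 = 1044 (exact division)
2088 is NOT prime.

No, 2088 is not prime


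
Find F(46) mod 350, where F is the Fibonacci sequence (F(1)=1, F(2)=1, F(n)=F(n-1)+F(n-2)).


F(k) mod 350 for k=1..46:
1, 1, 2, 3, 5, 8, 13, 21, 34, 55, 89, 144, 233, 27, 260, 287, 197, 134, 331, 115, 96, 211, 307, 168, 125, 293, 68, 11, 79, 90, 169, 259, 78, 337, 65, 52, 117, 169, 286, 105, 41, 146, 187, 333, 170, 153
F(46) mod 350 = 153


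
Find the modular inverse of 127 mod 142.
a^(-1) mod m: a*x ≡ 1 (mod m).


Use the extended Euclidean algorithm on (142, 127); each row r = 142*s + 127*t:
r=142, s=1, t=0
r=127, s=0, t=1
q=1: r=15, s=1, t=-1   [142*(1) + 127*(-1) = 15]
q=8: r=7, s=-8, t=9   [142*(-8) + 127*(9) = 7]
q=2: r=1, s=17, t=-19   [142*(17) + 127*(-19) = 1]
q=7: r=0, s=-127, t=142   [142*(-127) + 127*(142) = 0]
GCD = 1 with t = -19, so 127*(-19) ≡ 1 (mod 142)
Inverse = -19 mod 142 = 123
Check: 127 * 123 = 15621 ≡ 1 (mod 142)

127^(-1) ≡ 123 (mod 142)


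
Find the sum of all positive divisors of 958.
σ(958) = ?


Divisors of 958: 1, 2, 479, 958
Sum = 1 + 2 + 479 + 958 = 1440

σ(958) = 1440


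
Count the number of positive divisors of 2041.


2041 = 13^1 × 157^1
d(2041) = (1+1) × (1+1) = 4

4 divisors


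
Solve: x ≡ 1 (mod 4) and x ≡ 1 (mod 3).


M = 4*3 = 12
M1 = M/4 = 3, M2 = M/3 = 4
M1^(-1) mod 4 = 3, M2^(-1) mod 3 = 1
x = 1*3*3 + 1*4*1 = 13
13 mod 12 = 1
Check: 1 mod 4 = 1 ✓, 1 mod 3 = 1 ✓

x ≡ 1 (mod 12)


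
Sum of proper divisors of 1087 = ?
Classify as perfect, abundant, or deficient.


Proper divisors: 1
Sum = 1 = 1
1 < 1087 → deficient

s(1087) = 1 (deficient)


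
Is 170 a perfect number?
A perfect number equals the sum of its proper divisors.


Proper divisors of 170: 1, 2, 5, 10, 17, 34, 85
Sum = 1 + 2 + 5 + 10 + 17 + 34 + 85 = 154

No, 170 is not perfect (154 ≠ 170)


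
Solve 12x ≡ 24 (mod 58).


GCD(12, 58) = 2 divides 24
Divide: 6x ≡ 12 (mod 29)
x ≡ 2 (mod 29)


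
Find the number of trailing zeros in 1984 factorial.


floor(1984/5) = 396
floor(1984/25) = 79
floor(1984/125) = 15
floor(1984/625) = 3
Total = 493

493 trailing zeros


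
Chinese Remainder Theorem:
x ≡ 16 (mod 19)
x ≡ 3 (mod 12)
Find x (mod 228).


M = 19*12 = 228
M1 = M/19 = 12, M2 = M/12 = 19
M1^(-1) mod 19 = 8, M2^(-1) mod 12 = 7
x = 16*12*8 + 3*19*7 = 1935
1935 mod 228 = 111
Check: 111 mod 19 = 16 ✓, 111 mod 12 = 3 ✓

x ≡ 111 (mod 228)


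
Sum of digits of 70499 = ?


7 + 0 + 4 + 9 + 9 = 29


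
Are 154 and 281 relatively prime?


Euclidean algorithm:
281 = 1 * 154 + 127
154 = 1 * 127 + 27
127 = 4 * 27 + 19
27 = 1 * 19 + 8
19 = 2 * 8 + 3
8 = 2 * 3 + 2
3 = 1 * 2 + 1
2 = 2 * 1 + 0
GCD(154, 281) = 1

Yes, coprime (GCD = 1)


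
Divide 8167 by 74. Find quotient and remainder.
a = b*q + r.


8167 = 74 * 110 + 27
Check: 8140 + 27 = 8167

q = 110, r = 27


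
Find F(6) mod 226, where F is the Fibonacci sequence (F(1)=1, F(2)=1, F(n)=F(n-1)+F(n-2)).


F(k) mod 226 for k=1..6:
1, 1, 2, 3, 5, 8
F(6) mod 226 = 8


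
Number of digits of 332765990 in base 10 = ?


332765990 has 9 digits in base 10
floor(log10(332765990)) + 1 = floor(8.5221) + 1 = 9

9 digits (base 10)


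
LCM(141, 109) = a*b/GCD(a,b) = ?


GCD(141, 109) = 1
LCM = 141*109/1 = 15369/1 = 15369

LCM = 15369


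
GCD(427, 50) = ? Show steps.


427 = 8 * 50 + 27
50 = 1 * 27 + 23
27 = 1 * 23 + 4
23 = 5 * 4 + 3
4 = 1 * 3 + 1
3 = 3 * 1 + 0
GCD = 1


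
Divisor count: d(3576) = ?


3576 = 2^3 × 3^1 × 149^1
d(3576) = (3+1) × (1+1) × (1+1) = 16

16 divisors


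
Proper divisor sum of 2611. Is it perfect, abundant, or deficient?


Proper divisors: 1, 7, 373
Sum = 1 + 7 + 373 = 381
381 < 2611 → deficient

s(2611) = 381 (deficient)


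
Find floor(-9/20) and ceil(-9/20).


-9/20 = -0.4500
floor = -1
ceil = 0

floor = -1, ceil = 0


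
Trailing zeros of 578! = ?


floor(578/5) = 115
floor(578/25) = 23
floor(578/125) = 4
Total = 142

142 trailing zeros


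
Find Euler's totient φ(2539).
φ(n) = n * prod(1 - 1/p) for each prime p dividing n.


2539 = 2539
Prime factors: 2539
φ(2539) = 2539 × (1-1/2539)
= 2539 × 2538/2539 = 2538

φ(2539) = 2538


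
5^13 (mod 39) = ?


5^1 mod 39 = 5
5^2 mod 39 = 25
5^3 mod 39 = 8
5^4 mod 39 = 1
5^5 mod 39 = 5
5^6 mod 39 = 25
5^7 mod 39 = 8
5^8 mod 39 = 1
5^9 mod 39 = 5
5^10 mod 39 = 25
5^11 mod 39 = 8
5^12 mod 39 = 1
5^13 mod 39 = 5


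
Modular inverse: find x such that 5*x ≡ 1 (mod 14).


Use the extended Euclidean algorithm on (14, 5); each row r = 14*s + 5*t:
r=14, s=1, t=0
r=5, s=0, t=1
q=2: r=4, s=1, t=-2   [14*(1) + 5*(-2) = 4]
q=1: r=1, s=-1, t=3   [14*(-1) + 5*(3) = 1]
q=4: r=0, s=5, t=-14   [14*(5) + 5*(-14) = 0]
GCD = 1 with t = 3, so 5*(3) ≡ 1 (mod 14)
Inverse = 3 mod 14 = 3
Check: 5 * 3 = 15 ≡ 1 (mod 14)

5^(-1) ≡ 3 (mod 14)


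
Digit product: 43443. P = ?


4 × 3 × 4 × 4 × 3 = 576


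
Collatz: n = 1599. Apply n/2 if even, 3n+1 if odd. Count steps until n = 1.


1599 → 4798 → 2399 → 7198 → 3599 → 10798 → 5399 → 16198 → 8099 → 24298 → 12149 → 36448 → 18224 → 9112 → 4556 → 2278 → 1139 → 3418 → 1709 → 5128 → 2564 → 1282 → 641 → 1924 → 962 → 481 → 1444 → 722 → 361 → 1084 → 542 → 271 → 814 → 407 → 1222 → 611 → 1834 → 917 → 2752 → 1376 → 688 → 344 → 172 → 86 → 43 → 130 → 65 → 196 → 98 → 49 → 148 → 74 → 37 → 112 → 56 → 28 → 14 → 7 → 22 → 11 → 34 → 17 → 52 → 26 → 13 → 40 → 20 → 10 → 5 → 16 → 8 → 4 → 2 → 1
Total steps = 73

73 steps


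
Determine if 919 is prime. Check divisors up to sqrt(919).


Check divisors up to sqrt(919) = 30.3150
No divisors found.
919 is prime.

Yes, 919 is prime


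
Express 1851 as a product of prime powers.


1851 / 3 = 617
617 / 617 = 1
1851 = 3 × 617


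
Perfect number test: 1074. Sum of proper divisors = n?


Proper divisors of 1074: 1, 2, 3, 6, 179, 358, 537
Sum = 1 + 2 + 3 + 6 + 179 + 358 + 537 = 1086

No, 1074 is not perfect (1086 ≠ 1074)


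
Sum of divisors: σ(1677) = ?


Divisors of 1677: 1, 3, 13, 39, 43, 129, 559, 1677
Sum = 1 + 3 + 13 + 39 + 43 + 129 + 559 + 1677 = 2464

σ(1677) = 2464


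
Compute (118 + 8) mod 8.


118 + 8 = 126
126 mod 8 = 6


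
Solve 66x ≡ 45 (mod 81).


GCD(66, 81) = 3 divides 45
Divide: 22x ≡ 15 (mod 27)
x ≡ 24 (mod 27)


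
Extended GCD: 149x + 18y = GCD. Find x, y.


Tabular extended Euclidean (each row: r = 149*s + 18*t):
r=149, s=1, t=0
r=18, s=0, t=1
q=8: r=5, s=1, t=-8   [149*(1) + 18*(-8) = 5]
q=3: r=3, s=-3, t=25   [149*(-3) + 18*(25) = 3]
q=1: r=2, s=4, t=-33   [149*(4) + 18*(-33) = 2]
q=1: r=1, s=-7, t=58   [149*(-7) + 18*(58) = 1]
q=2: r=0, s=18, t=-149   [149*(18) + 18*(-149) = 0]
GCD = 1; from the row with r=1: x=-7, y=58
Check: 149*(-7) + 18*(58) = -1043 + 1044 = 1

GCD = 1, x = -7, y = 58


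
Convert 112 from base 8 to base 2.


112 (base 8) = 74 (decimal)
74 (decimal) = 1001010 (base 2)


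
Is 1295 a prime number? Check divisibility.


1295 / 5 = 259 (exact division)
1295 is NOT prime.

No, 1295 is not prime


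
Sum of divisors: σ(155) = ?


Divisors of 155: 1, 5, 31, 155
Sum = 1 + 5 + 31 + 155 = 192

σ(155) = 192


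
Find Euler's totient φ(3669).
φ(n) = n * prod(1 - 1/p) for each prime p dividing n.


3669 = 3 × 1223
Prime factors: 3, 1223
φ(3669) = 3669 × (1-1/3) × (1-1/1223)
= 3669 × 2/3 × 1222/1223 = 2444

φ(3669) = 2444


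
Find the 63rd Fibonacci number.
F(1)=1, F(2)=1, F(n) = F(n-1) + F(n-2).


Sequence: 1, 1, 2, 3, 5, 8, 13, 21, 34, 55, 89, 144, 233, 377, 610, 987, 1597, 2584, 4181, 6765, 10946, 17711, 28657, 46368, 75025, 121393, 196418, 317811, 514229, 832040, 1346269, 2178309, 3524578, 5702887, 9227465, 14930352, 24157817, 39088169, 63245986, 102334155, 165580141, 267914296, 433494437, 701408733, 1134903170, 1836311903, 2971215073, 4807526976, 7778742049, 12586269025, 20365011074, 32951280099, 53316291173, 86267571272, 139583862445, 225851433717, 365435296162, 591286729879, 956722026041, 1548008755920, 2504730781961, 4052739537881, 6557470319842
F(63) = 6557470319842
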